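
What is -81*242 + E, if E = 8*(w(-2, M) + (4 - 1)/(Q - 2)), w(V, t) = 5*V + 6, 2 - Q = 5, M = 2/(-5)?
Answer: -98194/5 ≈ -19639.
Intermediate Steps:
M = -2/5 (M = 2*(-1/5) = -2/5 ≈ -0.40000)
Q = -3 (Q = 2 - 1*5 = 2 - 5 = -3)
w(V, t) = 6 + 5*V
E = -184/5 (E = 8*((6 + 5*(-2)) + (4 - 1)/(-3 - 2)) = 8*((6 - 10) + 3/(-5)) = 8*(-4 + 3*(-1/5)) = 8*(-4 - 3/5) = 8*(-23/5) = -184/5 ≈ -36.800)
-81*242 + E = -81*242 - 184/5 = -19602 - 184/5 = -98194/5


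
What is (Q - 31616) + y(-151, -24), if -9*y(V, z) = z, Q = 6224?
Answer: -76168/3 ≈ -25389.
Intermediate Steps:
y(V, z) = -z/9
(Q - 31616) + y(-151, -24) = (6224 - 31616) - ⅑*(-24) = -25392 + 8/3 = -76168/3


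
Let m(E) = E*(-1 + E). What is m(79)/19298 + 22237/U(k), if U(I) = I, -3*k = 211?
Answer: -643044348/2035939 ≈ -315.85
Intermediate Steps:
k = -211/3 (k = -⅓*211 = -211/3 ≈ -70.333)
m(79)/19298 + 22237/U(k) = (79*(-1 + 79))/19298 + 22237/(-211/3) = (79*78)*(1/19298) + 22237*(-3/211) = 6162*(1/19298) - 66711/211 = 3081/9649 - 66711/211 = -643044348/2035939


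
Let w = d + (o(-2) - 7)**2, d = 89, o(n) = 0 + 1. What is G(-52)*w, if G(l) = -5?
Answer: -625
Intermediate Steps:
o(n) = 1
w = 125 (w = 89 + (1 - 7)**2 = 89 + (-6)**2 = 89 + 36 = 125)
G(-52)*w = -5*125 = -625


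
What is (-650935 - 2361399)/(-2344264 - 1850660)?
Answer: 1506167/2097462 ≈ 0.71809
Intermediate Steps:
(-650935 - 2361399)/(-2344264 - 1850660) = -3012334/(-4194924) = -3012334*(-1/4194924) = 1506167/2097462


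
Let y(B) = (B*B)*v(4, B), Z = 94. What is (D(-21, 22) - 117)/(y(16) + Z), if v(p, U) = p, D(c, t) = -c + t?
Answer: -37/559 ≈ -0.066190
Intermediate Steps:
D(c, t) = t - c
y(B) = 4*B² (y(B) = (B*B)*4 = B²*4 = 4*B²)
(D(-21, 22) - 117)/(y(16) + Z) = ((22 - 1*(-21)) - 117)/(4*16² + 94) = ((22 + 21) - 117)/(4*256 + 94) = (43 - 117)/(1024 + 94) = -74/1118 = -74*1/1118 = -37/559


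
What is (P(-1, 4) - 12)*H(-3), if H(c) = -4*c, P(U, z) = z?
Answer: -96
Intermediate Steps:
(P(-1, 4) - 12)*H(-3) = (4 - 12)*(-4*(-3)) = -8*12 = -96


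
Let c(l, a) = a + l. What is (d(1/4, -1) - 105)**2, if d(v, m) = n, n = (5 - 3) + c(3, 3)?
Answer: 9409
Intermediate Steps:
n = 8 (n = (5 - 3) + (3 + 3) = 2 + 6 = 8)
d(v, m) = 8
(d(1/4, -1) - 105)**2 = (8 - 105)**2 = (-97)**2 = 9409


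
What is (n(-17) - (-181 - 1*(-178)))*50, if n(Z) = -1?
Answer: 100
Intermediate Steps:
(n(-17) - (-181 - 1*(-178)))*50 = (-1 - (-181 - 1*(-178)))*50 = (-1 - (-181 + 178))*50 = (-1 - 1*(-3))*50 = (-1 + 3)*50 = 2*50 = 100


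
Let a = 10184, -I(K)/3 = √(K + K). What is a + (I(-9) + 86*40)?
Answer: 13624 - 9*I*√2 ≈ 13624.0 - 12.728*I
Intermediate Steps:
I(K) = -3*√2*√K (I(K) = -3*√(K + K) = -3*√2*√K)
a + (I(-9) + 86*40) = 10184 + (-3*√2*√(-9) + 86*40) = 10184 + (-3*√2*3*I + 3440) = 10184 + (-9*I*√2 + 3440) = 10184 + (3440 - 9*I*√2) = 13624 - 9*I*√2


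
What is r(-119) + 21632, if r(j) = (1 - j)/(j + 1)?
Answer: 1276228/59 ≈ 21631.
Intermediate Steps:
r(j) = (1 - j)/(1 + j)
r(-119) + 21632 = (1 - 1*(-119))/(1 - 119) + 21632 = (1 + 119)/(-118) + 21632 = -1/118*120 + 21632 = -60/59 + 21632 = 1276228/59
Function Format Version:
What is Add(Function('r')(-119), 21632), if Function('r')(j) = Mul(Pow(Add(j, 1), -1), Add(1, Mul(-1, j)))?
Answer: Rational(1276228, 59) ≈ 21631.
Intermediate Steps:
Function('r')(j) = Mul(Pow(Add(1, j), -1), Add(1, Mul(-1, j)))
Add(Function('r')(-119), 21632) = Add(Mul(Pow(Add(1, -119), -1), Add(1, Mul(-1, -119))), 21632) = Add(Mul(Pow(-118, -1), Add(1, 119)), 21632) = Add(Mul(Rational(-1, 118), 120), 21632) = Add(Rational(-60, 59), 21632) = Rational(1276228, 59)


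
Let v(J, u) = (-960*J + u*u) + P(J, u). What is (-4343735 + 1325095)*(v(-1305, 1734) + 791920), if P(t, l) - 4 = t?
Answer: -15244660262000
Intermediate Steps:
P(t, l) = 4 + t
v(J, u) = 4 + u**2 - 959*J (v(J, u) = (-960*J + u*u) + (4 + J) = (-960*J + u**2) + (4 + J) = (u**2 - 960*J) + (4 + J) = 4 + u**2 - 959*J)
(-4343735 + 1325095)*(v(-1305, 1734) + 791920) = (-4343735 + 1325095)*((4 + 1734**2 - 959*(-1305)) + 791920) = -3018640*((4 + 3006756 + 1251495) + 791920) = -3018640*(4258255 + 791920) = -3018640*5050175 = -15244660262000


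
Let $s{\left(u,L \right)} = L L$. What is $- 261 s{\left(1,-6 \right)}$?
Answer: $-9396$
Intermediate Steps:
$s{\left(u,L \right)} = L^{2}$
$- 261 s{\left(1,-6 \right)} = - 261 \left(-6\right)^{2} = \left(-261\right) 36 = -9396$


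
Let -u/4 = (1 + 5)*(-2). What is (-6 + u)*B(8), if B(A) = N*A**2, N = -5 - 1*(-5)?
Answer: 0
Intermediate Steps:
N = 0 (N = -5 + 5 = 0)
u = 48 (u = -4*(1 + 5)*(-2) = -24*(-2) = -4*(-12) = 48)
B(A) = 0 (B(A) = 0*A**2 = 0)
(-6 + u)*B(8) = (-6 + 48)*0 = 42*0 = 0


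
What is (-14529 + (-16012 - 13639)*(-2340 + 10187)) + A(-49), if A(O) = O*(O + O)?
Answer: -232681124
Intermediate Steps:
A(O) = 2*O² (A(O) = O*(2*O) = 2*O²)
(-14529 + (-16012 - 13639)*(-2340 + 10187)) + A(-49) = (-14529 + (-16012 - 13639)*(-2340 + 10187)) + 2*(-49)² = (-14529 - 29651*7847) + 2*2401 = (-14529 - 232671397) + 4802 = -232685926 + 4802 = -232681124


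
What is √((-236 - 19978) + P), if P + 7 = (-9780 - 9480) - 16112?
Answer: 3*I*√6177 ≈ 235.78*I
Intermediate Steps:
P = -35379 (P = -7 + ((-9780 - 9480) - 16112) = -7 + (-19260 - 16112) = -7 - 35372 = -35379)
√((-236 - 19978) + P) = √((-236 - 19978) - 35379) = √(-20214 - 35379) = √(-55593) = 3*I*√6177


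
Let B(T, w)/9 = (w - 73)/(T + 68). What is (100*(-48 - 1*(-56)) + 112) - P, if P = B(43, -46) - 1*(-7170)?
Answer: -231189/37 ≈ -6248.4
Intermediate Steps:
B(T, w) = 9*(-73 + w)/(68 + T) (B(T, w) = 9*((w - 73)/(T + 68)) = 9*((-73 + w)/(68 + T)) = 9*(-73 + w)/(68 + T))
P = 264933/37 (P = 9*(-73 - 46)/(68 + 43) - 1*(-7170) = 9*(-119)/111 + 7170 = 9*(1/111)*(-119) + 7170 = -357/37 + 7170 = 264933/37 ≈ 7160.4)
(100*(-48 - 1*(-56)) + 112) - P = (100*(-48 - 1*(-56)) + 112) - 1*264933/37 = (100*(-48 + 56) + 112) - 264933/37 = (100*8 + 112) - 264933/37 = (800 + 112) - 264933/37 = 912 - 264933/37 = -231189/37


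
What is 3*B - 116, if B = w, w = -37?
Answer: -227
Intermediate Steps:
B = -37
3*B - 116 = 3*(-37) - 116 = -111 - 116 = -227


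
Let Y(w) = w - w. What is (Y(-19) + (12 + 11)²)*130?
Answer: 68770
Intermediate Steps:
Y(w) = 0
(Y(-19) + (12 + 11)²)*130 = (0 + (12 + 11)²)*130 = (0 + 23²)*130 = (0 + 529)*130 = 529*130 = 68770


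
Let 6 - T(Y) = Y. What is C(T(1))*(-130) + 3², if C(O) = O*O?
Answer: -3241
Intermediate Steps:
T(Y) = 6 - Y
C(O) = O²
C(T(1))*(-130) + 3² = (6 - 1*1)²*(-130) + 3² = (6 - 1)²*(-130) + 9 = 5²*(-130) + 9 = 25*(-130) + 9 = -3250 + 9 = -3241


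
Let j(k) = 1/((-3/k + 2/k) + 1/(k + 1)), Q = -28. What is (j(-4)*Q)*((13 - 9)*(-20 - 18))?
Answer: -51072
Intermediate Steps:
j(k) = 1/(1/(1 + k) - 1/k) (j(k) = 1/(-1/k + 1/(1 + k)) = 1/(1/(1 + k) - 1/k))
(j(-4)*Q)*((13 - 9)*(-20 - 18)) = (-1*(-4)*(1 - 4)*(-28))*((13 - 9)*(-20 - 18)) = (-1*(-4)*(-3)*(-28))*(4*(-38)) = -12*(-28)*(-152) = 336*(-152) = -51072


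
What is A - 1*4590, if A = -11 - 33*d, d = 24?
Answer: -5393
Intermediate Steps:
A = -803 (A = -11 - 33*24 = -11 - 792 = -803)
A - 1*4590 = -803 - 1*4590 = -803 - 4590 = -5393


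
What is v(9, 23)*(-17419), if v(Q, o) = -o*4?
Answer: 1602548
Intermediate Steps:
v(Q, o) = -4*o
v(9, 23)*(-17419) = -4*23*(-17419) = -92*(-17419) = 1602548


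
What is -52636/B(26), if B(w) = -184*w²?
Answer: 13159/31096 ≈ 0.42317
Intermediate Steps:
-52636/B(26) = -52636/((-184*26²)) = -52636/((-184*676)) = -52636/(-124384) = -52636*(-1/124384) = 13159/31096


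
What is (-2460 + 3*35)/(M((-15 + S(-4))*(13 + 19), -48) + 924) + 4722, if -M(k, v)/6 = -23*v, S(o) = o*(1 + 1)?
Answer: 1794517/380 ≈ 4722.4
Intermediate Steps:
S(o) = 2*o (S(o) = o*2 = 2*o)
M(k, v) = 138*v (M(k, v) = -(-138)*v = 138*v)
(-2460 + 3*35)/(M((-15 + S(-4))*(13 + 19), -48) + 924) + 4722 = (-2460 + 3*35)/(138*(-48) + 924) + 4722 = (-2460 + 105)/(-6624 + 924) + 4722 = -2355/(-5700) + 4722 = -2355*(-1/5700) + 4722 = 157/380 + 4722 = 1794517/380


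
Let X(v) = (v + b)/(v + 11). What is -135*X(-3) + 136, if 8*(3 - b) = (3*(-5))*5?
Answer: -1421/64 ≈ -22.203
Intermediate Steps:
b = 99/8 (b = 3 - 3*(-5)*5/8 = 3 - (-15)*5/8 = 3 - ⅛*(-75) = 3 + 75/8 = 99/8 ≈ 12.375)
X(v) = (99/8 + v)/(11 + v) (X(v) = (v + 99/8)/(v + 11) = (99/8 + v)/(11 + v))
-135*X(-3) + 136 = -135*(99/8 - 3)/(11 - 3) + 136 = -135*75/(8*8) + 136 = -135*75/64 + 136 = -10125/64 + 136 = -1421/64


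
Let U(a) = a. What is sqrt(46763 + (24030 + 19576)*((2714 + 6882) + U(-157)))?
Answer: 17*sqrt(1424373) ≈ 20289.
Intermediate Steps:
sqrt(46763 + (24030 + 19576)*((2714 + 6882) + U(-157))) = sqrt(46763 + (24030 + 19576)*((2714 + 6882) - 157)) = sqrt(46763 + 43606*(9596 - 157)) = sqrt(46763 + 43606*9439) = sqrt(46763 + 411597034) = sqrt(411643797) = 17*sqrt(1424373)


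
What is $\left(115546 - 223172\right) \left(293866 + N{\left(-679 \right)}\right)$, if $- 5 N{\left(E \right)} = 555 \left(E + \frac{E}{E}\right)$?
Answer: $-39727339624$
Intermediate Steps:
$N{\left(E \right)} = -111 - 111 E$ ($N{\left(E \right)} = - \frac{555 \left(E + \frac{E}{E}\right)}{5} = - \frac{555 \left(E + 1\right)}{5} = - \frac{555 \left(1 + E\right)}{5} = - \frac{555 + 555 E}{5} = -111 - 111 E$)
$\left(115546 - 223172\right) \left(293866 + N{\left(-679 \right)}\right) = \left(115546 - 223172\right) \left(293866 - -75258\right) = - 107626 \left(293866 + \left(-111 + 75369\right)\right) = - 107626 \left(293866 + 75258\right) = \left(-107626\right) 369124 = -39727339624$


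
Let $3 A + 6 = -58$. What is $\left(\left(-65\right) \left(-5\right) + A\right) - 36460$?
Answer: $- \frac{108469}{3} \approx -36156.0$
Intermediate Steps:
$A = - \frac{64}{3}$ ($A = -2 + \frac{1}{3} \left(-58\right) = -2 - \frac{58}{3} = - \frac{64}{3} \approx -21.333$)
$\left(\left(-65\right) \left(-5\right) + A\right) - 36460 = \left(\left(-65\right) \left(-5\right) - \frac{64}{3}\right) - 36460 = \left(325 - \frac{64}{3}\right) - 36460 = \frac{911}{3} - 36460 = - \frac{108469}{3}$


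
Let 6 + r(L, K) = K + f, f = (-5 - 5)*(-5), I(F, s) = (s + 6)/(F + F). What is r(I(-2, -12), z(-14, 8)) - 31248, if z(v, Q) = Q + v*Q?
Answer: -31308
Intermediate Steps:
z(v, Q) = Q + Q*v
I(F, s) = (6 + s)/(2*F) (I(F, s) = (6 + s)/((2*F)) = (6 + s)*(1/(2*F)) = (6 + s)/(2*F))
f = 50 (f = -10*(-5) = 50)
r(L, K) = 44 + K (r(L, K) = -6 + (K + 50) = -6 + (50 + K) = 44 + K)
r(I(-2, -12), z(-14, 8)) - 31248 = (44 + 8*(1 - 14)) - 31248 = (44 + 8*(-13)) - 31248 = (44 - 104) - 31248 = -60 - 31248 = -31308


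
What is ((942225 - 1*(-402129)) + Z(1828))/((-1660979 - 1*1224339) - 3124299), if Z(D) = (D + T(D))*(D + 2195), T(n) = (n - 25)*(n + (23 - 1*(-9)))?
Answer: -13500150738/6009617 ≈ -2246.4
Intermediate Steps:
T(n) = (-25 + n)*(32 + n) (T(n) = (-25 + n)*(n + (23 + 9)) = (-25 + n)*(n + 32) = (-25 + n)*(32 + n))
Z(D) = (2195 + D)*(-800 + D**2 + 8*D) (Z(D) = (D + (-800 + D**2 + 7*D))*(D + 2195) = (-800 + D**2 + 8*D)*(2195 + D) = (2195 + D)*(-800 + D**2 + 8*D))
((942225 - 1*(-402129)) + Z(1828))/((-1660979 - 1*1224339) - 3124299) = ((942225 - 1*(-402129)) + (-1756000 + 1828**3 + 2203*1828**2 + 16760*1828))/((-1660979 - 1*1224339) - 3124299) = ((942225 + 402129) + (-1756000 + 6108415552 + 2203*3341584 + 30637280))/((-1660979 - 1224339) - 3124299) = (1344354 + (-1756000 + 6108415552 + 7361509552 + 30637280))/(-2885318 - 3124299) = (1344354 + 13498806384)/(-6009617) = 13500150738*(-1/6009617) = -13500150738/6009617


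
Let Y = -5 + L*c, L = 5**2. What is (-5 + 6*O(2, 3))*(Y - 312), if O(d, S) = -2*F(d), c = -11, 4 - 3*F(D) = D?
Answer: 7696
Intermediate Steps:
F(D) = 4/3 - D/3
L = 25
O(d, S) = -8/3 + 2*d/3 (O(d, S) = -2*(4/3 - d/3) = -8/3 + 2*d/3)
Y = -280 (Y = -5 + 25*(-11) = -5 - 275 = -280)
(-5 + 6*O(2, 3))*(Y - 312) = (-5 + 6*(-8/3 + (2/3)*2))*(-280 - 312) = (-5 + 6*(-8/3 + 4/3))*(-592) = (-5 + 6*(-4/3))*(-592) = (-5 - 8)*(-592) = -13*(-592) = 7696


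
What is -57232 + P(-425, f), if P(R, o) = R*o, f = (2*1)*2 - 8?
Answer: -55532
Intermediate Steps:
f = -4 (f = 2*2 - 8 = 4 - 8 = -4)
-57232 + P(-425, f) = -57232 - 425*(-4) = -57232 + 1700 = -55532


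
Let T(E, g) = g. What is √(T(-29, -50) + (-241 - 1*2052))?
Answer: I*√2343 ≈ 48.405*I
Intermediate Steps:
√(T(-29, -50) + (-241 - 1*2052)) = √(-50 + (-241 - 1*2052)) = √(-50 + (-241 - 2052)) = √(-50 - 2293) = √(-2343) = I*√2343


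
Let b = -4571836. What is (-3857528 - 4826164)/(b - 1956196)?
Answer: 2170923/1632008 ≈ 1.3302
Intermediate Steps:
(-3857528 - 4826164)/(b - 1956196) = (-3857528 - 4826164)/(-4571836 - 1956196) = -8683692/(-6528032) = -8683692*(-1/6528032) = 2170923/1632008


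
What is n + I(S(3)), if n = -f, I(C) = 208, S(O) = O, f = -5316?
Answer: 5524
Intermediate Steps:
n = 5316 (n = -1*(-5316) = 5316)
n + I(S(3)) = 5316 + 208 = 5524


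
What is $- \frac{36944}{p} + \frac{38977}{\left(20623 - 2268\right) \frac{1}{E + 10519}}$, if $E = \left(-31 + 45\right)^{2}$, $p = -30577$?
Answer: $\frac{2554162440671}{112248167} \approx 22755.0$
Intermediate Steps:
$E = 196$ ($E = 14^{2} = 196$)
$- \frac{36944}{p} + \frac{38977}{\left(20623 - 2268\right) \frac{1}{E + 10519}} = - \frac{36944}{-30577} + \frac{38977}{\left(20623 - 2268\right) \frac{1}{196 + 10519}} = \left(-36944\right) \left(- \frac{1}{30577}\right) + \frac{38977}{18355 \cdot \frac{1}{10715}} = \frac{36944}{30577} + \frac{38977}{18355 \cdot \frac{1}{10715}} = \frac{36944}{30577} + \frac{38977}{\frac{3671}{2143}} = \frac{36944}{30577} + 38977 \cdot \frac{2143}{3671} = \frac{36944}{30577} + \frac{83527711}{3671} = \frac{2554162440671}{112248167}$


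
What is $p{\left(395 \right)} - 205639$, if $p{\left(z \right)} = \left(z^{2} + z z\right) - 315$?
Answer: $106096$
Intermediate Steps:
$p{\left(z \right)} = -315 + 2 z^{2}$ ($p{\left(z \right)} = \left(z^{2} + z^{2}\right) - 315 = 2 z^{2} - 315 = -315 + 2 z^{2}$)
$p{\left(395 \right)} - 205639 = \left(-315 + 2 \cdot 395^{2}\right) - 205639 = \left(-315 + 2 \cdot 156025\right) - 205639 = \left(-315 + 312050\right) - 205639 = 311735 - 205639 = 106096$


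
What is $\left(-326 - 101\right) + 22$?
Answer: $-405$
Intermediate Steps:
$\left(-326 - 101\right) + 22 = -427 + 22 = -405$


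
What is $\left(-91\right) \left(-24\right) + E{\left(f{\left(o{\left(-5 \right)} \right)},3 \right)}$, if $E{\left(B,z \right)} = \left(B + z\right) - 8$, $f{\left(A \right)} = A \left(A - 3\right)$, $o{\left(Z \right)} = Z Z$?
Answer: $2729$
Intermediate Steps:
$o{\left(Z \right)} = Z^{2}$
$f{\left(A \right)} = A \left(-3 + A\right)$
$E{\left(B,z \right)} = -8 + B + z$
$\left(-91\right) \left(-24\right) + E{\left(f{\left(o{\left(-5 \right)} \right)},3 \right)} = \left(-91\right) \left(-24\right) + \left(-8 + \left(-5\right)^{2} \left(-3 + \left(-5\right)^{2}\right) + 3\right) = 2184 + \left(-8 + 25 \left(-3 + 25\right) + 3\right) = 2184 + \left(-8 + 25 \cdot 22 + 3\right) = 2184 + \left(-8 + 550 + 3\right) = 2184 + 545 = 2729$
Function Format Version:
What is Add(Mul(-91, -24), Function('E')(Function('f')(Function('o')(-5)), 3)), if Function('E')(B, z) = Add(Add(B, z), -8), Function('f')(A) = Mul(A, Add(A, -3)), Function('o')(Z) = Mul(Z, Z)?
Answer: 2729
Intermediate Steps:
Function('o')(Z) = Pow(Z, 2)
Function('f')(A) = Mul(A, Add(-3, A))
Function('E')(B, z) = Add(-8, B, z)
Add(Mul(-91, -24), Function('E')(Function('f')(Function('o')(-5)), 3)) = Add(Mul(-91, -24), Add(-8, Mul(Pow(-5, 2), Add(-3, Pow(-5, 2))), 3)) = Add(2184, Add(-8, Mul(25, Add(-3, 25)), 3)) = Add(2184, Add(-8, Mul(25, 22), 3)) = Add(2184, Add(-8, 550, 3)) = Add(2184, 545) = 2729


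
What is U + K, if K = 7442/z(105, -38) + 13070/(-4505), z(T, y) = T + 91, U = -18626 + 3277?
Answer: -1352189553/88298 ≈ -15314.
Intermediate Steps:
U = -15349
z(T, y) = 91 + T
K = 3096449/88298 (K = 7442/(91 + 105) + 13070/(-4505) = 7442/196 + 13070*(-1/4505) = 7442*(1/196) - 2614/901 = 3721/98 - 2614/901 = 3096449/88298 ≈ 35.068)
U + K = -15349 + 3096449/88298 = -1352189553/88298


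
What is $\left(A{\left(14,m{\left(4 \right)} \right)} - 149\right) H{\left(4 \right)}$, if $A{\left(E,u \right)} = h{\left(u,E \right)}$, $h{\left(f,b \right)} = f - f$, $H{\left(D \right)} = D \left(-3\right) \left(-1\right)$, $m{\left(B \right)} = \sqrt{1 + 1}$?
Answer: $-1788$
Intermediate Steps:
$m{\left(B \right)} = \sqrt{2}$
$H{\left(D \right)} = 3 D$ ($H{\left(D \right)} = - 3 D \left(-1\right) = 3 D$)
$h{\left(f,b \right)} = 0$
$A{\left(E,u \right)} = 0$
$\left(A{\left(14,m{\left(4 \right)} \right)} - 149\right) H{\left(4 \right)} = \left(0 - 149\right) 3 \cdot 4 = \left(-149\right) 12 = -1788$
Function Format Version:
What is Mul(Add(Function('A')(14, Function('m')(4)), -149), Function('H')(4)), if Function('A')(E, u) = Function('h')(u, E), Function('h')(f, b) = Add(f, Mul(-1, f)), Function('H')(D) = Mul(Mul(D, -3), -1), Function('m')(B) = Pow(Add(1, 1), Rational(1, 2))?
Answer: -1788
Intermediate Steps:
Function('m')(B) = Pow(2, Rational(1, 2))
Function('H')(D) = Mul(3, D) (Function('H')(D) = Mul(Mul(-3, D), -1) = Mul(3, D))
Function('h')(f, b) = 0
Function('A')(E, u) = 0
Mul(Add(Function('A')(14, Function('m')(4)), -149), Function('H')(4)) = Mul(Add(0, -149), Mul(3, 4)) = Mul(-149, 12) = -1788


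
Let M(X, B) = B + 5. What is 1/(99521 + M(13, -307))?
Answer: 1/99219 ≈ 1.0079e-5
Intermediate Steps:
M(X, B) = 5 + B
1/(99521 + M(13, -307)) = 1/(99521 + (5 - 307)) = 1/(99521 - 302) = 1/99219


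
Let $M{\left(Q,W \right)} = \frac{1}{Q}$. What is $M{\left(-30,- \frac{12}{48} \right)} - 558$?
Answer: $- \frac{16741}{30} \approx -558.03$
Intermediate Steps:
$M{\left(-30,- \frac{12}{48} \right)} - 558 = \frac{1}{-30} - 558 = - \frac{1}{30} - 558 = - \frac{16741}{30}$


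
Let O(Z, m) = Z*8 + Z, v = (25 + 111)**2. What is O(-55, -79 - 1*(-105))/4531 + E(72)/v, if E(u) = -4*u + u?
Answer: -1266777/10475672 ≈ -0.12093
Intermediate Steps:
v = 18496 (v = 136**2 = 18496)
O(Z, m) = 9*Z (O(Z, m) = 8*Z + Z = 9*Z)
E(u) = -3*u
O(-55, -79 - 1*(-105))/4531 + E(72)/v = (9*(-55))/4531 - 3*72/18496 = -495*1/4531 - 216*1/18496 = -495/4531 - 27/2312 = -1266777/10475672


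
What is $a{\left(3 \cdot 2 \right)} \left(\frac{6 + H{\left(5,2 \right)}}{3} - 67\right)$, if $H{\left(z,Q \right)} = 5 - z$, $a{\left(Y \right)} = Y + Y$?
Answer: $-780$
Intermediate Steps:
$a{\left(Y \right)} = 2 Y$
$a{\left(3 \cdot 2 \right)} \left(\frac{6 + H{\left(5,2 \right)}}{3} - 67\right) = 2 \cdot 3 \cdot 2 \left(\frac{6 + \left(5 - 5\right)}{3} - 67\right) = 2 \cdot 6 \left(\frac{6 + \left(5 - 5\right)}{3} - 67\right) = 12 \left(\frac{6 + 0}{3} - 67\right) = 12 \left(\frac{1}{3} \cdot 6 - 67\right) = 12 \left(2 - 67\right) = 12 \left(-65\right) = -780$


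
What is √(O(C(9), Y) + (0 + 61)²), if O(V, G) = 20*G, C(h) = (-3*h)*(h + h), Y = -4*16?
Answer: √2441 ≈ 49.406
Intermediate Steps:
Y = -64
C(h) = -6*h² (C(h) = (-3*h)*(2*h) = -6*h²)
√(O(C(9), Y) + (0 + 61)²) = √(20*(-64) + (0 + 61)²) = √(-1280 + 61²) = √(-1280 + 3721) = √2441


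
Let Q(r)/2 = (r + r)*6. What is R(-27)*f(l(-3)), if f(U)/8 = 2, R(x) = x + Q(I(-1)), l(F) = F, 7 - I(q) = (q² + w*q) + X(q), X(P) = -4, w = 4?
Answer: 4944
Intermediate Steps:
I(q) = 11 - q² - 4*q (I(q) = 7 - ((q² + 4*q) - 4) = 7 - (-4 + q² + 4*q) = 7 + (4 - q² - 4*q) = 11 - q² - 4*q)
Q(r) = 24*r (Q(r) = 2*((r + r)*6) = 2*((2*r)*6) = 2*(12*r) = 24*r)
R(x) = 336 + x (R(x) = x + 24*(11 - 1*(-1)² - 4*(-1)) = x + 24*(11 - 1*1 + 4) = x + 24*(11 - 1 + 4) = x + 24*14 = x + 336 = 336 + x)
f(U) = 16 (f(U) = 8*2 = 16)
R(-27)*f(l(-3)) = (336 - 27)*16 = 309*16 = 4944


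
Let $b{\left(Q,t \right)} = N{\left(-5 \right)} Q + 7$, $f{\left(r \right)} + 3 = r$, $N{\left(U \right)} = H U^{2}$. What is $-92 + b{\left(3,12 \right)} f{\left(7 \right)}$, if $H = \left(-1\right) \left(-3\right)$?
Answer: $836$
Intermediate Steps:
$H = 3$
$N{\left(U \right)} = 3 U^{2}$
$f{\left(r \right)} = -3 + r$
$b{\left(Q,t \right)} = 7 + 75 Q$ ($b{\left(Q,t \right)} = 3 \left(-5\right)^{2} Q + 7 = 3 \cdot 25 Q + 7 = 75 Q + 7 = 7 + 75 Q$)
$-92 + b{\left(3,12 \right)} f{\left(7 \right)} = -92 + \left(7 + 75 \cdot 3\right) \left(-3 + 7\right) = -92 + \left(7 + 225\right) 4 = -92 + 232 \cdot 4 = -92 + 928 = 836$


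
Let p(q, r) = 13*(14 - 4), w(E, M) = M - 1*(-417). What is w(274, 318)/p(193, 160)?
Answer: 147/26 ≈ 5.6538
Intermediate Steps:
w(E, M) = 417 + M (w(E, M) = M + 417 = 417 + M)
p(q, r) = 130 (p(q, r) = 13*10 = 130)
w(274, 318)/p(193, 160) = (417 + 318)/130 = 735*(1/130) = 147/26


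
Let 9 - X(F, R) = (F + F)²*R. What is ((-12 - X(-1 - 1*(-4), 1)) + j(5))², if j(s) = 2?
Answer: 289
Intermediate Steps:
X(F, R) = 9 - 4*R*F² (X(F, R) = 9 - (F + F)²*R = 9 - (2*F)²*R = 9 - 4*F²*R = 9 - 4*R*F²)
((-12 - X(-1 - 1*(-4), 1)) + j(5))² = ((-12 - (9 - 4*1*(-1 - 1*(-4))²)) + 2)² = ((-12 - (9 - 4*1*(-1 + 4)²)) + 2)² = ((-12 - (9 - 4*1*3²)) + 2)² = ((-12 - (9 - 4*1*9)) + 2)² = ((-12 - (9 - 36)) + 2)² = ((-12 - 1*(-27)) + 2)² = ((-12 + 27) + 2)² = (15 + 2)² = 17² = 289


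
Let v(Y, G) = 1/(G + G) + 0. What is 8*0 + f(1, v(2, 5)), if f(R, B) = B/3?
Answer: 1/30 ≈ 0.033333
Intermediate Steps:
v(Y, G) = 1/(2*G) (v(Y, G) = 1/(2*G) + 0 = 1/(2*G))
f(R, B) = B/3 (f(R, B) = B*(1/3) = B/3)
8*0 + f(1, v(2, 5)) = 8*0 + ((1/2)/5)/3 = 0 + ((1/2)*(1/5))/3 = 0 + (1/3)*(1/10) = 0 + 1/30 = 1/30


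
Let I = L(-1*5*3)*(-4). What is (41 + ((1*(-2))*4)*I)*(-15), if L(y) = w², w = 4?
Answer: -8295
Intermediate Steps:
L(y) = 16 (L(y) = 4² = 16)
I = -64 (I = 16*(-4) = -64)
(41 + ((1*(-2))*4)*I)*(-15) = (41 + ((1*(-2))*4)*(-64))*(-15) = (41 - 2*4*(-64))*(-15) = (41 - 8*(-64))*(-15) = (41 + 512)*(-15) = 553*(-15) = -8295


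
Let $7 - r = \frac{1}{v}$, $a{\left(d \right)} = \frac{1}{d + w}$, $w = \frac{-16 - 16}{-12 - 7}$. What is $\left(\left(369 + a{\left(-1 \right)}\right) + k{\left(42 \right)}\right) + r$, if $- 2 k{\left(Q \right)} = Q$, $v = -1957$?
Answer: $\frac{9068751}{25441} \approx 356.46$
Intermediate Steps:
$w = \frac{32}{19}$ ($w = - \frac{32}{-19} = \left(-32\right) \left(- \frac{1}{19}\right) = \frac{32}{19} \approx 1.6842$)
$k{\left(Q \right)} = - \frac{Q}{2}$
$a{\left(d \right)} = \frac{1}{\frac{32}{19} + d}$ ($a{\left(d \right)} = \frac{1}{d + \frac{32}{19}} = \frac{1}{\frac{32}{19} + d}$)
$r = \frac{13700}{1957}$ ($r = 7 - \frac{1}{-1957} = 7 - - \frac{1}{1957} = 7 + \frac{1}{1957} = \frac{13700}{1957} \approx 7.0005$)
$\left(\left(369 + a{\left(-1 \right)}\right) + k{\left(42 \right)}\right) + r = \left(\left(369 + \frac{19}{32 + 19 \left(-1\right)}\right) - 21\right) + \frac{13700}{1957} = \left(\left(369 + \frac{19}{32 - 19}\right) - 21\right) + \frac{13700}{1957} = \left(\left(369 + \frac{19}{13}\right) - 21\right) + \frac{13700}{1957} = \left(\frac{4816}{13} - 21\right) + \frac{13700}{1957} = \frac{4543}{13} + \frac{13700}{1957} = \frac{9068751}{25441}$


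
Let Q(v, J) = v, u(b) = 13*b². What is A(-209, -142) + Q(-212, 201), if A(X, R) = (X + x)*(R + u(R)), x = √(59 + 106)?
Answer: -54756122 + 261990*√165 ≈ -5.1391e+7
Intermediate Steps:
x = √165 ≈ 12.845
A(X, R) = (R + 13*R²)*(X + √165) (A(X, R) = (X + √165)*(R + 13*R²) = (R + 13*R²)*(X + √165))
A(-209, -142) + Q(-212, 201) = -142*(-209 + √165 + 13*(-142)*(-209) + 13*(-142)*√165) - 212 = -142*(-209 + √165 + 385814 - 1846*√165) - 212 = -142*(385605 - 1845*√165) - 212 = (-54755910 + 261990*√165) - 212 = -54756122 + 261990*√165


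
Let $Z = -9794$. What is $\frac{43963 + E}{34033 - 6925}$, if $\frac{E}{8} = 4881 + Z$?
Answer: $\frac{1553}{9036} \approx 0.17187$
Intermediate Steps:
$E = -39304$ ($E = 8 \left(4881 - 9794\right) = 8 \left(-4913\right) = -39304$)
$\frac{43963 + E}{34033 - 6925} = \frac{43963 - 39304}{34033 - 6925} = \frac{4659}{27108} = 4659 \cdot \frac{1}{27108} = \frac{1553}{9036}$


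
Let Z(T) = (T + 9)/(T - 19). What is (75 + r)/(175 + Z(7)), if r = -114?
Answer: -117/521 ≈ -0.22457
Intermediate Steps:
Z(T) = (9 + T)/(-19 + T)
(75 + r)/(175 + Z(7)) = (75 - 114)/(175 + (9 + 7)/(-19 + 7)) = -39/(175 + 16/(-12)) = -39/(175 - 1/12*16) = -39/(175 - 4/3) = -39/521/3 = -39*3/521 = -117/521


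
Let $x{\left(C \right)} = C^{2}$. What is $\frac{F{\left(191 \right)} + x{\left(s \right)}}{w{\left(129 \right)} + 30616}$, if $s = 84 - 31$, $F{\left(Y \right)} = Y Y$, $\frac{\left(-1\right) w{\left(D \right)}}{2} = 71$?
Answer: $\frac{19645}{15237} \approx 1.2893$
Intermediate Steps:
$w{\left(D \right)} = -142$ ($w{\left(D \right)} = \left(-2\right) 71 = -142$)
$F{\left(Y \right)} = Y^{2}$
$s = 53$ ($s = 84 - 31 = 53$)
$\frac{F{\left(191 \right)} + x{\left(s \right)}}{w{\left(129 \right)} + 30616} = \frac{191^{2} + 53^{2}}{-142 + 30616} = \frac{36481 + 2809}{30474} = 39290 \cdot \frac{1}{30474} = \frac{19645}{15237}$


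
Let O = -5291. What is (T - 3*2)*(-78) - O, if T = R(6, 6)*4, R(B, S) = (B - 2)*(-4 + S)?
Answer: 3263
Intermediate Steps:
R(B, S) = (-4 + S)*(-2 + B) (R(B, S) = (-2 + B)*(-4 + S) = (-4 + S)*(-2 + B))
T = 32 (T = (8 - 4*6 - 2*6 + 6*6)*4 = (8 - 24 - 12 + 36)*4 = 8*4 = 32)
(T - 3*2)*(-78) - O = (32 - 3*2)*(-78) - 1*(-5291) = (32 - 6)*(-78) + 5291 = 26*(-78) + 5291 = -2028 + 5291 = 3263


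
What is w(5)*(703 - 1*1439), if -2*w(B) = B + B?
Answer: 3680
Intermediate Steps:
w(B) = -B (w(B) = -(B + B)/2 = -B)
w(5)*(703 - 1*1439) = (-1*5)*(703 - 1*1439) = -5*(703 - 1439) = -5*(-736) = 3680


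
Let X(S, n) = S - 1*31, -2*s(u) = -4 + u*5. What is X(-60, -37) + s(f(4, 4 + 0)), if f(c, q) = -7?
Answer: -143/2 ≈ -71.500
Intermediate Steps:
s(u) = 2 - 5*u/2 (s(u) = -(-4 + u*5)/2 = -(-4 + 5*u)/2 = 2 - 5*u/2)
X(S, n) = -31 + S (X(S, n) = S - 31 = -31 + S)
X(-60, -37) + s(f(4, 4 + 0)) = (-31 - 60) + (2 - 5/2*(-7)) = -91 + (2 + 35/2) = -91 + 39/2 = -143/2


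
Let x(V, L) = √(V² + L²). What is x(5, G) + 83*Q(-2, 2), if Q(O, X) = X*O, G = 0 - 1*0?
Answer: -327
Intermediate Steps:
G = 0 (G = 0 + 0 = 0)
x(V, L) = √(L² + V²)
Q(O, X) = O*X
x(5, G) + 83*Q(-2, 2) = √(0² + 5²) + 83*(-2*2) = √(0 + 25) + 83*(-4) = √25 - 332 = 5 - 332 = -327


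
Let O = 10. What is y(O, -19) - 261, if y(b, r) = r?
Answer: -280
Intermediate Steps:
y(O, -19) - 261 = -19 - 261 = -280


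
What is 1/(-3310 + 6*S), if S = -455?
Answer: -1/6040 ≈ -0.00016556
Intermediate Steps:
1/(-3310 + 6*S) = 1/(-3310 + 6*(-455)) = 1/(-3310 - 2730) = 1/(-6040) = -1/6040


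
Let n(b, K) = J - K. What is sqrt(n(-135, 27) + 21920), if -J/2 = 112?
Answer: sqrt(21669) ≈ 147.20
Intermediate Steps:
J = -224 (J = -2*112 = -224)
n(b, K) = -224 - K
sqrt(n(-135, 27) + 21920) = sqrt((-224 - 1*27) + 21920) = sqrt((-224 - 27) + 21920) = sqrt(-251 + 21920) = sqrt(21669)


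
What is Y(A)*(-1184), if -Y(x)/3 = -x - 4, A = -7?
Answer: 10656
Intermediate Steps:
Y(x) = 12 + 3*x (Y(x) = -3*(-x - 4) = -3*(-4 - x) = 12 + 3*x)
Y(A)*(-1184) = (12 + 3*(-7))*(-1184) = (12 - 21)*(-1184) = -9*(-1184) = 10656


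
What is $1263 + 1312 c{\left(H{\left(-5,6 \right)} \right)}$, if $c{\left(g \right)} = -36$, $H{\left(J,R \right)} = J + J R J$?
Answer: $-45969$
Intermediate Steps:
$H{\left(J,R \right)} = J + R J^{2}$
$1263 + 1312 c{\left(H{\left(-5,6 \right)} \right)} = 1263 + 1312 \left(-36\right) = 1263 - 47232 = -45969$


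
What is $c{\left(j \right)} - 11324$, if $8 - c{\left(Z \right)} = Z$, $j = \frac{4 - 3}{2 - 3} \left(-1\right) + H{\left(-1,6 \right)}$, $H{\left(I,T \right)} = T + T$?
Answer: $-11329$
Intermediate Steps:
$H{\left(I,T \right)} = 2 T$
$j = 13$ ($j = \frac{4 - 3}{2 - 3} \left(-1\right) + 2 \cdot 6 = 1 \frac{1}{-1} \left(-1\right) + 12 = 1 \left(-1\right) \left(-1\right) + 12 = \left(-1\right) \left(-1\right) + 12 = 1 + 12 = 13$)
$c{\left(Z \right)} = 8 - Z$
$c{\left(j \right)} - 11324 = \left(8 - 13\right) - 11324 = -5 - 11324 = -11329$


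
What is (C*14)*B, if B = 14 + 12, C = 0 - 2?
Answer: -728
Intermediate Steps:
C = -2
B = 26
(C*14)*B = -2*14*26 = -28*26 = -728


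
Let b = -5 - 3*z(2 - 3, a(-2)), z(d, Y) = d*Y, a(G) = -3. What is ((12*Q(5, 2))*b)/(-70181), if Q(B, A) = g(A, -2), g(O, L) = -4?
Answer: -672/70181 ≈ -0.0095752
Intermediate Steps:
Q(B, A) = -4
z(d, Y) = Y*d
b = -14 (b = -5 - (-9)*(2 - 3) = -5 - (-9)*(-1) = -5 - 3*3 = -5 - 9 = -14)
((12*Q(5, 2))*b)/(-70181) = ((12*(-4))*(-14))/(-70181) = -48*(-14)*(-1/70181) = 672*(-1/70181) = -672/70181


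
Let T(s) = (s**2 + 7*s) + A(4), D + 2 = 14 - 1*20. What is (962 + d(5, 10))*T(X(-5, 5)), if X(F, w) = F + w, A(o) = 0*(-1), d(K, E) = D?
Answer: 0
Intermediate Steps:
D = -8 (D = -2 + (14 - 1*20) = -2 + (14 - 20) = -2 - 6 = -8)
d(K, E) = -8
A(o) = 0
T(s) = s**2 + 7*s (T(s) = (s**2 + 7*s) + 0 = s**2 + 7*s)
(962 + d(5, 10))*T(X(-5, 5)) = (962 - 8)*((-5 + 5)*(7 + (-5 + 5))) = 954*(0*(7 + 0)) = 954*(0*7) = 954*0 = 0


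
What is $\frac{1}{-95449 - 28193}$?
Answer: $- \frac{1}{123642} \approx -8.0879 \cdot 10^{-6}$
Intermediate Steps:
$\frac{1}{-95449 - 28193} = \frac{1}{-123642} = - \frac{1}{123642}$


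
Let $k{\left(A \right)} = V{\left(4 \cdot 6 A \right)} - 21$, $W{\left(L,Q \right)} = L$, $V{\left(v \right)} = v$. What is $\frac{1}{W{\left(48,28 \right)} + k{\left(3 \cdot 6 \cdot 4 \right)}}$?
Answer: $\frac{1}{1755} \approx 0.0005698$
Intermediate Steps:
$k{\left(A \right)} = -21 + 24 A$ ($k{\left(A \right)} = 4 \cdot 6 A - 21 = 24 A - 21 = -21 + 24 A$)
$\frac{1}{W{\left(48,28 \right)} + k{\left(3 \cdot 6 \cdot 4 \right)}} = \frac{1}{48 - \left(21 - 24 \cdot 3 \cdot 6 \cdot 4\right)} = \frac{1}{48 - \left(21 - 24 \cdot 18 \cdot 4\right)} = \frac{1}{48 + \left(-21 + 24 \cdot 72\right)} = \frac{1}{48 + \left(-21 + 1728\right)} = \frac{1}{48 + 1707} = \frac{1}{1755}$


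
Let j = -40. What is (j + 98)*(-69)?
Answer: -4002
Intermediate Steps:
(j + 98)*(-69) = (-40 + 98)*(-69) = 58*(-69) = -4002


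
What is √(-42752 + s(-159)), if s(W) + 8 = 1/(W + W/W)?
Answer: I*√1067460798/158 ≈ 206.78*I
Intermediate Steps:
s(W) = -8 + 1/(1 + W) (s(W) = -8 + 1/(W + W/W) = -8 + 1/(W + 1) = -8 + 1/(1 + W))
√(-42752 + s(-159)) = √(-42752 + (-7 - 8*(-159))/(1 - 159)) = √(-42752 + (-7 + 1272)/(-158)) = √(-42752 - 1/158*1265) = √(-42752 - 1265/158) = √(-6756081/158) = I*√1067460798/158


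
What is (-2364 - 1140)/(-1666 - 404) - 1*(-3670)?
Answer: 1266734/345 ≈ 3671.7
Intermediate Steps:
(-2364 - 1140)/(-1666 - 404) - 1*(-3670) = -3504/(-2070) + 3670 = -3504*(-1/2070) + 3670 = 584/345 + 3670 = 1266734/345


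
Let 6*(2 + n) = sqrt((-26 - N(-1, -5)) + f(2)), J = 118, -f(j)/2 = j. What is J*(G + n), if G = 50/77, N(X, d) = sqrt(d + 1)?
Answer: -12272/77 + 59*sqrt(-30 - 2*I)/3 ≈ -155.79 - 107.78*I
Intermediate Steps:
f(j) = -2*j
N(X, d) = sqrt(1 + d)
G = 50/77 (G = 50*(1/77) = 50/77 ≈ 0.64935)
n = -2 + sqrt(-30 - 2*I)/6 (n = -2 + sqrt((-26 - sqrt(1 - 5)) - 2*2)/6 = -2 + sqrt((-26 - sqrt(-4)) - 4)/6 = -2 + sqrt((-26 - 2*I) - 4)/6 = -2 + sqrt(-30 - 2*I)/6 ≈ -1.9696 - 0.91338*I)
J*(G + n) = 118*(50/77 + (-2 + sqrt(-30 - 2*I)/6)) = 118*(-104/77 + sqrt(-30 - 2*I)/6) = -12272/77 + 59*sqrt(-30 - 2*I)/3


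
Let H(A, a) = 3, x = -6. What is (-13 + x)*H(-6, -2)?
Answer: -57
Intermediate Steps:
(-13 + x)*H(-6, -2) = (-13 - 6)*3 = -19*3 = -57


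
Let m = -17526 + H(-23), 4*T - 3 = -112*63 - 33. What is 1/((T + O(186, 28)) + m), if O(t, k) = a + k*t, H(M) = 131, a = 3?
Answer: -2/27911 ≈ -7.1656e-5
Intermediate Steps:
T = -3543/2 (T = 3/4 + (-112*63 - 33)/4 = 3/4 + (-7056 - 33)/4 = 3/4 + (1/4)*(-7089) = 3/4 - 7089/4 = -3543/2 ≈ -1771.5)
O(t, k) = 3 + k*t
m = -17395 (m = -17526 + 131 = -17395)
1/((T + O(186, 28)) + m) = 1/((-3543/2 + (3 + 28*186)) - 17395) = 1/((-3543/2 + (3 + 5208)) - 17395) = 1/((-3543/2 + 5211) - 17395) = 1/(6879/2 - 17395) = 1/(-27911/2) = -2/27911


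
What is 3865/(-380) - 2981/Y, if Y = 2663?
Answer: -2285055/202388 ≈ -11.290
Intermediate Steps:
3865/(-380) - 2981/Y = 3865/(-380) - 2981/2663 = 3865*(-1/380) - 2981*1/2663 = -773/76 - 2981/2663 = -2285055/202388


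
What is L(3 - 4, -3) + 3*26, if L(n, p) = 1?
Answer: 79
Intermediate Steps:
L(3 - 4, -3) + 3*26 = 1 + 3*26 = 1 + 78 = 79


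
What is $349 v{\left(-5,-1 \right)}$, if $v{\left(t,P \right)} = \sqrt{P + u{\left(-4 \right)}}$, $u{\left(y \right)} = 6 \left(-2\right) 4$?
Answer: $2443 i \approx 2443.0 i$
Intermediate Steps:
$u{\left(y \right)} = -48$ ($u{\left(y \right)} = \left(-12\right) 4 = -48$)
$v{\left(t,P \right)} = \sqrt{-48 + P}$ ($v{\left(t,P \right)} = \sqrt{P - 48} = \sqrt{-48 + P}$)
$349 v{\left(-5,-1 \right)} = 349 \sqrt{-48 - 1} = 349 \sqrt{-49} = 349 \cdot 7 i = 2443 i$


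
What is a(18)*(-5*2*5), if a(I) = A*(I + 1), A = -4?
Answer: 3800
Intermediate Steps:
a(I) = -4 - 4*I (a(I) = -4*(I + 1) = -4*(1 + I) = -4 - 4*I)
a(18)*(-5*2*5) = (-4 - 4*18)*(-5*2*5) = (-4 - 72)*(-10*5) = -76*(-50) = 3800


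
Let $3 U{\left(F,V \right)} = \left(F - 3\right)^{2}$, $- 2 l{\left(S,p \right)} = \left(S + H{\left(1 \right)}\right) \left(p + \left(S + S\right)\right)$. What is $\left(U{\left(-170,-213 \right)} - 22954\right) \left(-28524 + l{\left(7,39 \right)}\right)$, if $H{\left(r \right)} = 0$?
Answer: $\frac{2235493927}{6} \approx 3.7258 \cdot 10^{8}$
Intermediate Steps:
$l{\left(S,p \right)} = - \frac{S \left(p + 2 S\right)}{2}$ ($l{\left(S,p \right)} = - \frac{\left(S + 0\right) \left(p + \left(S + S\right)\right)}{2} = - \frac{S \left(p + 2 S\right)}{2}$)
$U{\left(F,V \right)} = \frac{\left(-3 + F\right)^{2}}{3}$ ($U{\left(F,V \right)} = \frac{\left(F - 3\right)^{2}}{3} = \frac{\left(-3 + F\right)^{2}}{3}$)
$\left(U{\left(-170,-213 \right)} - 22954\right) \left(-28524 + l{\left(7,39 \right)}\right) = \left(\frac{\left(-3 - 170\right)^{2}}{3} - 22954\right) \left(-28524 + \frac{1}{2} \cdot 7 \left(\left(-1\right) 39 - 14\right)\right) = \left(\frac{\left(-173\right)^{2}}{3} - 22954\right) \left(-28524 + \frac{1}{2} \cdot 7 \left(-39 - 14\right)\right) = \left(\frac{1}{3} \cdot 29929 - 22954\right) \left(-28524 + \frac{1}{2} \cdot 7 \left(-53\right)\right) = \left(\frac{29929}{3} - 22954\right) \left(-28524 - \frac{371}{2}\right) = \left(- \frac{38933}{3}\right) \left(- \frac{57419}{2}\right) = \frac{2235493927}{6}$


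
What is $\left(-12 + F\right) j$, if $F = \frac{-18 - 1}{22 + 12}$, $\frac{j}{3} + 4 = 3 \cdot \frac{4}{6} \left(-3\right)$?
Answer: $\frac{6405}{17} \approx 376.76$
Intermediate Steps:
$j = -30$ ($j = -12 + 3 \cdot 3 \cdot \frac{4}{6} \left(-3\right) = -12 + 3 \cdot 3 \cdot 4 \cdot \frac{1}{6} \left(-3\right) = -12 + 3 \cdot 3 \cdot \frac{2}{3} \left(-3\right) = -12 + 3 \cdot 2 \left(-3\right) = -12 + 3 \left(-6\right) = -12 - 18 = -30$)
$F = - \frac{19}{34} \approx -0.55882$
$\left(-12 + F\right) j = \left(-12 - \frac{19}{34}\right) \left(-30\right) = \left(- \frac{427}{34}\right) \left(-30\right) = \frac{6405}{17}$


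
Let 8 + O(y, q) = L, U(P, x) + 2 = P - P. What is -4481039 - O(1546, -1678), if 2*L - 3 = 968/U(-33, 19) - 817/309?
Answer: -1384563856/309 ≈ -4.4808e+6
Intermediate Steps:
U(P, x) = -2 (U(P, x) = -2 + (P - P) = -2 + 0 = -2)
L = -74723/309 (L = 3/2 + (968/(-2) - 817/309)/2 = 3/2 + (968*(-½) - 817*1/309)/2 = 3/2 + (-484 - 817/309)/2 = 3/2 + (½)*(-150373/309) = 3/2 - 150373/618 = -74723/309 ≈ -241.82)
O(y, q) = -77195/309 (O(y, q) = -8 - 74723/309 = -77195/309)
-4481039 - O(1546, -1678) = -4481039 - 1*(-77195/309) = -4481039 + 77195/309 = -1384563856/309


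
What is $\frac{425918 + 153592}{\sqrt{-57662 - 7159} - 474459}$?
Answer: $- \frac{45825622515}{37518567917} - \frac{96585 i \sqrt{64821}}{37518567917} \approx -1.2214 - 0.00065542 i$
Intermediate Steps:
$\frac{425918 + 153592}{\sqrt{-57662 - 7159} - 474459} = \frac{579510}{\sqrt{-64821} - 474459} = \frac{579510}{i \sqrt{64821} - 474459} = \frac{579510}{-474459 + i \sqrt{64821}}$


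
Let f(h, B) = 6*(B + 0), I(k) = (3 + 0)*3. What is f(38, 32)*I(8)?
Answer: 1728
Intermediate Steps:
I(k) = 9 (I(k) = 3*3 = 9)
f(h, B) = 6*B
f(38, 32)*I(8) = (6*32)*9 = 192*9 = 1728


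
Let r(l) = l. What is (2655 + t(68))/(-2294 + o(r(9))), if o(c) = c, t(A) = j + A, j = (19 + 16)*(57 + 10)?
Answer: -5068/2285 ≈ -2.2179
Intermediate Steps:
j = 2345 (j = 35*67 = 2345)
t(A) = 2345 + A
(2655 + t(68))/(-2294 + o(r(9))) = (2655 + (2345 + 68))/(-2294 + 9) = (2655 + 2413)/(-2285) = 5068*(-1/2285) = -5068/2285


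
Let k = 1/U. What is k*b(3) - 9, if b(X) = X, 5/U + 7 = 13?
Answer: -27/5 ≈ -5.4000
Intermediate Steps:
U = ⅚ (U = 5/(-7 + 13) = 5/6 = 5*(⅙) = ⅚ ≈ 0.83333)
k = 6/5 (k = 1/(⅚) = 6/5 ≈ 1.2000)
k*b(3) - 9 = (6/5)*3 - 9 = 18/5 - 9 = -27/5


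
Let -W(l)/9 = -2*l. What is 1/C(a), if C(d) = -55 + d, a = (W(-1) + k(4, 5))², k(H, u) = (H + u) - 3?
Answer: 1/89 ≈ 0.011236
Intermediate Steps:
k(H, u) = -3 + H + u
W(l) = 18*l (W(l) = -(-18)*l = 18*l)
a = 144 (a = (18*(-1) + (-3 + 4 + 5))² = (-18 + 6)² = (-12)² = 144)
1/C(a) = 1/(-55 + 144) = 1/89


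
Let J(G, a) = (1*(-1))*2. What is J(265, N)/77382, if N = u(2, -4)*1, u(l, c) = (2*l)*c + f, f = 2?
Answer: -1/38691 ≈ -2.5846e-5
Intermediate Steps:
u(l, c) = 2 + 2*c*l (u(l, c) = (2*l)*c + 2 = 2*c*l + 2 = 2 + 2*c*l)
N = -14 (N = (2 + 2*(-4)*2)*1 = (2 - 16)*1 = -14*1 = -14)
J(G, a) = -2 (J(G, a) = -1*2 = -2)
J(265, N)/77382 = -2/77382 = -2*1/77382 = -1/38691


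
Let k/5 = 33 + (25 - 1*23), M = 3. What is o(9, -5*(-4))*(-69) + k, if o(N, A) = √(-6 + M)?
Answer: 175 - 69*I*√3 ≈ 175.0 - 119.51*I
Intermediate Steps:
o(N, A) = I*√3 (o(N, A) = √(-6 + 3) = √(-3) = I*√3)
k = 175 (k = 5*(33 + (25 - 1*23)) = 5*(33 + (25 - 23)) = 5*(33 + 2) = 5*35 = 175)
o(9, -5*(-4))*(-69) + k = (I*√3)*(-69) + 175 = -69*I*√3 + 175 = 175 - 69*I*√3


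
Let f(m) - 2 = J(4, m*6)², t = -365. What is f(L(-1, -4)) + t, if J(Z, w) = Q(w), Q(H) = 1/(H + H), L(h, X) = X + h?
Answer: -1306799/3600 ≈ -363.00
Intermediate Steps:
Q(H) = 1/(2*H)
J(Z, w) = 1/(2*w)
f(m) = 2 + 1/(144*m²) (f(m) = 2 + (1/(2*((m*6))))² = 2 + (1/(2*((6*m))))² = 2 + ((1/(6*m))/2)² = 2 + (1/(12*m))² = 2 + 1/(144*m²))
f(L(-1, -4)) + t = (2 + 1/(144*(-4 - 1)²)) - 365 = (2 + (1/144)/(-5)²) - 365 = (2 + (1/144)*(1/25)) - 365 = (2 + 1/3600) - 365 = 7201/3600 - 365 = -1306799/3600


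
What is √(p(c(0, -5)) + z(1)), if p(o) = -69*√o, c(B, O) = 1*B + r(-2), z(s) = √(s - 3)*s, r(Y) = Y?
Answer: 2*2^(¼)*√17*√(-I) ≈ 6.9342 - 6.9342*I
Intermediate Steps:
z(s) = s*√(-3 + s) (z(s) = √(-3 + s)*s = s*√(-3 + s))
c(B, O) = -2 + B (c(B, O) = 1*B - 2 = B - 2 = -2 + B)
√(p(c(0, -5)) + z(1)) = √(-69*√(-2 + 0) + 1*√(-3 + 1)) = √(-69*I*√2 + 1*√(-2)) = √(-69*I*√2 + 1*(I*√2)) = √(-69*I*√2 + I*√2) = √(-68*I*√2) = 2*2^(¼)*√17*√(-I)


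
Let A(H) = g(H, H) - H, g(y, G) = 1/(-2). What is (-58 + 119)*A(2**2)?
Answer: -549/2 ≈ -274.50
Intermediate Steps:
g(y, G) = -1/2 (g(y, G) = 1*(-1/2) = -1/2)
A(H) = -1/2 - H
(-58 + 119)*A(2**2) = (-58 + 119)*(-1/2 - 1*2**2) = 61*(-1/2 - 1*4) = 61*(-1/2 - 4) = 61*(-9/2) = -549/2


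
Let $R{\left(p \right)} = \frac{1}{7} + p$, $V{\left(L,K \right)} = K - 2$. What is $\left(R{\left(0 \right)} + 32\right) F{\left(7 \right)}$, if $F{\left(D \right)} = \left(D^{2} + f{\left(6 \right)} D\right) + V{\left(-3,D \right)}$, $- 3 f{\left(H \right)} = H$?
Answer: $\frac{9000}{7} \approx 1285.7$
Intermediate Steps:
$f{\left(H \right)} = - \frac{H}{3}$
$V{\left(L,K \right)} = -2 + K$
$R{\left(p \right)} = \frac{1}{7} + p$
$F{\left(D \right)} = -2 + D^{2} - D$ ($F{\left(D \right)} = \left(D^{2} + \left(- \frac{1}{3}\right) 6 D\right) + \left(-2 + D\right) = \left(D^{2} - 2 D\right) + \left(-2 + D\right) = -2 + D^{2} - D$)
$\left(R{\left(0 \right)} + 32\right) F{\left(7 \right)} = \left(\left(\frac{1}{7} + 0\right) + 32\right) \left(-2 + 7^{2} - 7\right) = \left(\frac{1}{7} + 32\right) \left(-2 + 49 - 7\right) = \frac{225}{7} \cdot 40 = \frac{9000}{7}$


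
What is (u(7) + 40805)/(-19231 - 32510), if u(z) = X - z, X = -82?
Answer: -4524/5749 ≈ -0.78692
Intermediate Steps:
u(z) = -82 - z
(u(7) + 40805)/(-19231 - 32510) = ((-82 - 1*7) + 40805)/(-19231 - 32510) = ((-82 - 7) + 40805)/(-51741) = (-89 + 40805)*(-1/51741) = 40716*(-1/51741) = -4524/5749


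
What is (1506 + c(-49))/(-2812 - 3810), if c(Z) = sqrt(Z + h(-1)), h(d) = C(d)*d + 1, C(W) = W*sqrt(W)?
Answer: -753/3311 - sqrt(-48 + I)/6622 ≈ -0.22743 - 0.0010463*I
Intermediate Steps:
C(W) = W**(3/2)
h(d) = 1 + d**(5/2) (h(d) = d**(3/2)*d + 1 = d**(5/2) + 1 = 1 + d**(5/2))
c(Z) = sqrt(1 + I + Z) (c(Z) = sqrt(Z + (1 + (-1)**(5/2))) = sqrt(Z + (1 + I)) = sqrt(1 + I + Z))
(1506 + c(-49))/(-2812 - 3810) = (1506 + sqrt(1 + I - 49))/(-2812 - 3810) = (1506 + sqrt(-48 + I))/(-6622) = (1506 + sqrt(-48 + I))*(-1/6622) = -753/3311 - sqrt(-48 + I)/6622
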